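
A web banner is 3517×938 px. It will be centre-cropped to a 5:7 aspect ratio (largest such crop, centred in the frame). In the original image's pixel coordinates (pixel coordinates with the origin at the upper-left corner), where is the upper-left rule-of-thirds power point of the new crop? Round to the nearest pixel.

3517/938 > 5/7, so the 5:7 crop keeps the full height 938 and trims width to 938 × 5/7 = 670.00 px.
Left offset = (3517 − 670.00)/2 = 1423.50 px; top offset = 0.
Upper-left is one-third across and one-third down within the crop:
x = 1423.50 + 1 × 670.00/3 ≈ 1647; y = 0.00 + 1 × 938.00/3 ≈ 313.

x = 1647 px, y = 313 px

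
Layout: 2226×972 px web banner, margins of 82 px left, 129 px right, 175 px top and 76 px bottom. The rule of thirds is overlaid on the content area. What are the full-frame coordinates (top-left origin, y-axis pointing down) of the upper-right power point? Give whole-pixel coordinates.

Content width = 2226 − 82 − 129 = 2015 px; content height = 972 − 175 − 76 = 721 px.
Upper-right is two-thirds across and one-third down within the content area.
x = 82 + 2 × 2015/3 = 82 + 1343.33 ≈ 1425
y = 175 + 1 × 721/3 = 175 + 240.33 ≈ 415

x = 1425 px, y = 415 px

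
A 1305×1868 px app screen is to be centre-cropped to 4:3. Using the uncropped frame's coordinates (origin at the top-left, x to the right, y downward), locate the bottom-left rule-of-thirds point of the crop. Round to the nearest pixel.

1305/1868 < 4/3, so the 4:3 crop keeps the full width 1305 and trims height to 1305 × 3/4 = 978.75 px.
Top offset = (1868 − 978.75)/2 = 444.62 px; left offset = 0.
Bottom-left is one-third across and two-thirds down within the crop:
x = 0.00 + 1 × 1305.00/3 ≈ 435; y = 444.62 + 2 × 978.75/3 ≈ 1097.

x = 435 px, y = 1097 px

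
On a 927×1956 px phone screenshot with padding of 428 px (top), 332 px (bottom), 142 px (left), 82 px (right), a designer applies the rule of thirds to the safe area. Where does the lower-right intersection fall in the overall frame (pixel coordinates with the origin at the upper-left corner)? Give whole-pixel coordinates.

Content width = 927 − 142 − 82 = 703 px; content height = 1956 − 428 − 332 = 1196 px.
Lower-right is two-thirds across and two-thirds down within the safe area.
x = 142 + 2 × 703/3 = 142 + 468.67 ≈ 611
y = 428 + 2 × 1196/3 = 428 + 797.33 ≈ 1225

(611, 1225)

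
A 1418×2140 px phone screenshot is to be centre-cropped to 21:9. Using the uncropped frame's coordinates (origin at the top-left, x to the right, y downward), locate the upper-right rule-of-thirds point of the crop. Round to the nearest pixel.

1418/2140 < 21/9, so the 21:9 crop keeps the full width 1418 and trims height to 1418 × 9/21 = 607.71 px.
Top offset = (2140 − 607.71)/2 = 766.14 px; left offset = 0.
Upper-right is two-thirds across and one-third down within the crop:
x = 0.00 + 2 × 1418.00/3 ≈ 945; y = 766.14 + 1 × 607.71/3 ≈ 969.

(945, 969)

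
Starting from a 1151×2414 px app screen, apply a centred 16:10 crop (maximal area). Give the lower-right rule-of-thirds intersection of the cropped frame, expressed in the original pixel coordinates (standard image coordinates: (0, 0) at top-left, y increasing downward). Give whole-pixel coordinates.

(767, 1327)

1151/2414 < 16/10, so the 16:10 crop keeps the full width 1151 and trims height to 1151 × 10/16 = 719.38 px.
Top offset = (2414 − 719.38)/2 = 847.31 px; left offset = 0.
Lower-right is two-thirds across and two-thirds down within the crop:
x = 0.00 + 2 × 1151.00/3 ≈ 767; y = 847.31 + 2 × 719.38/3 ≈ 1327.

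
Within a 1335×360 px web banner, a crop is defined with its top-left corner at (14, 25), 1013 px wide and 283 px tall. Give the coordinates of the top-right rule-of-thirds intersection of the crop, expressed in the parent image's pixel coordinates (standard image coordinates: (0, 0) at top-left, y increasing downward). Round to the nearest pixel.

One third of the crop width 1013 is 337.67 px.
One third of the crop height 283 is 94.33 px.
The top-right point is two-thirds across and one-third down within the crop:
x = 14 + 2 × 337.67 ≈ 689; y = 25 + 1 × 94.33 ≈ 119.

x = 689 px, y = 119 px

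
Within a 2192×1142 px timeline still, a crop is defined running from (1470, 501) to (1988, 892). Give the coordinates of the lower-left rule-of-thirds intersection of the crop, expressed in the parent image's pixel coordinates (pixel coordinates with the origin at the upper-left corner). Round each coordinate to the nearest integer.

Crop width = 1988 − 1470 = 518 px; one third is 172.67 px.
Crop height = 892 − 501 = 391 px; one third is 130.33 px.
The lower-left point is one-third across and two-thirds down within the crop:
x = 1470 + 1 × 172.67 ≈ 1643; y = 501 + 2 × 130.33 ≈ 762.

x = 1643 px, y = 762 px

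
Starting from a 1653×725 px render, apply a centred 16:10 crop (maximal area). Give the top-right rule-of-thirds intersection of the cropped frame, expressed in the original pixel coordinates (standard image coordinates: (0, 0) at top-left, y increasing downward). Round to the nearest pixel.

x = 1020 px, y = 242 px

1653/725 > 16/10, so the 16:10 crop keeps the full height 725 and trims width to 725 × 16/10 = 1160.00 px.
Left offset = (1653 − 1160.00)/2 = 246.50 px; top offset = 0.
Top-right is two-thirds across and one-third down within the crop:
x = 246.50 + 2 × 1160.00/3 ≈ 1020; y = 0.00 + 1 × 725.00/3 ≈ 242.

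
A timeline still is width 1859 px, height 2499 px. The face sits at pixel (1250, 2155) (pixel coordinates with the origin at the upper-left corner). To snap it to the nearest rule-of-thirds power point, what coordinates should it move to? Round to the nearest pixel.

Third lines: x ∈ {620, 1239}, y ∈ {833, 1666}.
1250 is closer to x = 1239; 2155 is closer to y = 1666.
So the nearest intersection is the lower-right power point.

(1239, 1666)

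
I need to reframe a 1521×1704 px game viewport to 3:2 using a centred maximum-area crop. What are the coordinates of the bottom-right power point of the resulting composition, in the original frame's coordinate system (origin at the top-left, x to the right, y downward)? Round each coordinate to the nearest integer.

1521/1704 < 3/2, so the 3:2 crop keeps the full width 1521 and trims height to 1521 × 2/3 = 1014.00 px.
Top offset = (1704 − 1014.00)/2 = 345.00 px; left offset = 0.
Bottom-right is two-thirds across and two-thirds down within the crop:
x = 0.00 + 2 × 1521.00/3 ≈ 1014; y = 345.00 + 2 × 1014.00/3 ≈ 1021.

(1014, 1021)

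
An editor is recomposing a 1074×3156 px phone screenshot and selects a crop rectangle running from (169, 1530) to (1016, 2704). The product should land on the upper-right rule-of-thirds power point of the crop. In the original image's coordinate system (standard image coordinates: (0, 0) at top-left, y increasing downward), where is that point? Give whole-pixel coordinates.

Crop width = 1016 − 169 = 847 px; one third is 282.33 px.
Crop height = 2704 − 1530 = 1174 px; one third is 391.33 px.
The upper-right point is two-thirds across and one-third down within the crop:
x = 169 + 2 × 282.33 ≈ 734; y = 1530 + 1 × 391.33 ≈ 1921.

(734, 1921)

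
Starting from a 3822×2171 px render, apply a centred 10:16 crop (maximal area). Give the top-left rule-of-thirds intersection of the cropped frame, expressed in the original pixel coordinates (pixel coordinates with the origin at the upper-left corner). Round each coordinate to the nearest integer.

(1685, 724)

3822/2171 > 10/16, so the 10:16 crop keeps the full height 2171 and trims width to 2171 × 10/16 = 1356.88 px.
Left offset = (3822 − 1356.88)/2 = 1232.56 px; top offset = 0.
Top-left is one-third across and one-third down within the crop:
x = 1232.56 + 1 × 1356.88/3 ≈ 1685; y = 0.00 + 1 × 2171.00/3 ≈ 724.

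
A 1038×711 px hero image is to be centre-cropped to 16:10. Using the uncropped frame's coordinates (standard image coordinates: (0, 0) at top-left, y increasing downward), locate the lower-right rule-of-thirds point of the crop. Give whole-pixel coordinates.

(692, 464)

1038/711 < 16/10, so the 16:10 crop keeps the full width 1038 and trims height to 1038 × 10/16 = 648.75 px.
Top offset = (711 − 648.75)/2 = 31.12 px; left offset = 0.
Lower-right is two-thirds across and two-thirds down within the crop:
x = 0.00 + 2 × 1038.00/3 ≈ 692; y = 31.12 + 2 × 648.75/3 ≈ 464.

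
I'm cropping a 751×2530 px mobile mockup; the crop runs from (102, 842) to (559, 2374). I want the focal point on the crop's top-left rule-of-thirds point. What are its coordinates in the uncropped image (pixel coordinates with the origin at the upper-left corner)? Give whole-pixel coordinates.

(254, 1353)

Crop width = 559 − 102 = 457 px; one third is 152.33 px.
Crop height = 2374 − 842 = 1532 px; one third is 510.67 px.
The top-left point is one-third across and one-third down within the crop:
x = 102 + 1 × 152.33 ≈ 254; y = 842 + 1 × 510.67 ≈ 1353.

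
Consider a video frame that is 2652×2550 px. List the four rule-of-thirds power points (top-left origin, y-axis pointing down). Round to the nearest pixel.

(884, 850), (1768, 850), (884, 1700), (1768, 1700)

One third of 2652 is 884; one third of 2550 is 850.
Vertical third lines at x = 884 and x = 1768; horizontal third lines at y = 850 and y = 1700.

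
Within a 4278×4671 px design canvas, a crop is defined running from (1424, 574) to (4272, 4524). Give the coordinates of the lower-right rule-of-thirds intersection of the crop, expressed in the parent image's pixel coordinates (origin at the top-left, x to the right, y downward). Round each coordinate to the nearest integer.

(3323, 3207)

Crop width = 4272 − 1424 = 2848 px; one third is 949.33 px.
Crop height = 4524 − 574 = 3950 px; one third is 1316.67 px.
The lower-right point is two-thirds across and two-thirds down within the crop:
x = 1424 + 2 × 949.33 ≈ 3323; y = 574 + 2 × 1316.67 ≈ 3207.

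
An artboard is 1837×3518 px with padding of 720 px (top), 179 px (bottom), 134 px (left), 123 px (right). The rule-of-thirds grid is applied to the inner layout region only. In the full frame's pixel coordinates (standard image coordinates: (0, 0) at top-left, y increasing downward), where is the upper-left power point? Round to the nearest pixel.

Content width = 1837 − 134 − 123 = 1580 px; content height = 3518 − 720 − 179 = 2619 px.
Upper-left is one-third across and one-third down within the inner layout region.
x = 134 + 1 × 1580/3 = 134 + 526.67 ≈ 661
y = 720 + 1 × 2619/3 = 720 + 873.00 ≈ 1593

x = 661 px, y = 1593 px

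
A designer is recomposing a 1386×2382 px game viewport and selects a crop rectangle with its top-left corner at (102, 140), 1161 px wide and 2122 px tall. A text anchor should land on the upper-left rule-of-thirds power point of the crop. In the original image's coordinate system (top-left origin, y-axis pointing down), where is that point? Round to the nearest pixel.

One third of the crop width 1161 is 387.00 px.
One third of the crop height 2122 is 707.33 px.
The upper-left point is one-third across and one-third down within the crop:
x = 102 + 1 × 387.00 ≈ 489; y = 140 + 1 × 707.33 ≈ 847.

x = 489 px, y = 847 px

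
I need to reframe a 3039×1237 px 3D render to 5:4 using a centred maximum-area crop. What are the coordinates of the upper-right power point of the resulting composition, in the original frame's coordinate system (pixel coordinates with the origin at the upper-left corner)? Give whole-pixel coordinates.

(1777, 412)

3039/1237 > 5/4, so the 5:4 crop keeps the full height 1237 and trims width to 1237 × 5/4 = 1546.25 px.
Left offset = (3039 − 1546.25)/2 = 746.38 px; top offset = 0.
Upper-right is two-thirds across and one-third down within the crop:
x = 746.38 + 2 × 1546.25/3 ≈ 1777; y = 0.00 + 1 × 1237.00/3 ≈ 412.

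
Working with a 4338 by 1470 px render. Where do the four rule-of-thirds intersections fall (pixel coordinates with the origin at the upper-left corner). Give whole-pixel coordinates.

(1446, 490), (2892, 490), (1446, 980), (2892, 980)

One third of 4338 is 1446; one third of 1470 is 490.
Vertical third lines at x = 1446 and x = 2892; horizontal third lines at y = 490 and y = 980.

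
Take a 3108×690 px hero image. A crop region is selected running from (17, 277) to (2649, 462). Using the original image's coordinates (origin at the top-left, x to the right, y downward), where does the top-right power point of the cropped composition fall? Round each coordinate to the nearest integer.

(1772, 339)

Crop width = 2649 − 17 = 2632 px; one third is 877.33 px.
Crop height = 462 − 277 = 185 px; one third is 61.67 px.
The top-right point is two-thirds across and one-third down within the crop:
x = 17 + 2 × 877.33 ≈ 1772; y = 277 + 1 × 61.67 ≈ 339.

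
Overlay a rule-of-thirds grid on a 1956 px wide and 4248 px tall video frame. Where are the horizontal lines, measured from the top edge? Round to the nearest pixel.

1416 px and 2832 px

4248 / 3 = 1416, so the horizontal lines sit at one and two thirds of 4248.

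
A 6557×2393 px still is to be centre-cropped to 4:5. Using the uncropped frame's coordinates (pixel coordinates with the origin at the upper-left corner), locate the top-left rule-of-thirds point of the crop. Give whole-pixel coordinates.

x = 2959 px, y = 798 px

6557/2393 > 4/5, so the 4:5 crop keeps the full height 2393 and trims width to 2393 × 4/5 = 1914.40 px.
Left offset = (6557 − 1914.40)/2 = 2321.30 px; top offset = 0.
Top-left is one-third across and one-third down within the crop:
x = 2321.30 + 1 × 1914.40/3 ≈ 2959; y = 0.00 + 1 × 2393.00/3 ≈ 798.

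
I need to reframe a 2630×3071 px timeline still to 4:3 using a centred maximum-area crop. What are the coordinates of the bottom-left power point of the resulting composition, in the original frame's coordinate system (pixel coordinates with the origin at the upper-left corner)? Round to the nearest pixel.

2630/3071 < 4/3, so the 4:3 crop keeps the full width 2630 and trims height to 2630 × 3/4 = 1972.50 px.
Top offset = (3071 − 1972.50)/2 = 549.25 px; left offset = 0.
Bottom-left is one-third across and two-thirds down within the crop:
x = 0.00 + 1 × 2630.00/3 ≈ 877; y = 549.25 + 2 × 1972.50/3 ≈ 1864.

x = 877 px, y = 1864 px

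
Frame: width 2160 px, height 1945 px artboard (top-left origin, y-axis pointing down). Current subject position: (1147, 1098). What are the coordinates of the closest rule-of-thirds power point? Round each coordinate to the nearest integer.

Third lines: x ∈ {720, 1440}, y ∈ {648, 1297}.
1147 is closer to x = 1440; 1098 is closer to y = 1297.
So the nearest intersection is the lower-right power point.

(1440, 1297)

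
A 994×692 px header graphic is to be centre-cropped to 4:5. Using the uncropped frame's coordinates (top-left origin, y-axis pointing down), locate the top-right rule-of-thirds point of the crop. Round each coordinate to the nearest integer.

994/692 > 4/5, so the 4:5 crop keeps the full height 692 and trims width to 692 × 4/5 = 553.60 px.
Left offset = (994 − 553.60)/2 = 220.20 px; top offset = 0.
Top-right is two-thirds across and one-third down within the crop:
x = 220.20 + 2 × 553.60/3 ≈ 589; y = 0.00 + 1 × 692.00/3 ≈ 231.

(589, 231)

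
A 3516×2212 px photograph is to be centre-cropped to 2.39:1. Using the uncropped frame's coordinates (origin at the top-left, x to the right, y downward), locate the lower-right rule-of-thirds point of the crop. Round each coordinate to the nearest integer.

3516/2212 < 2.39/1, so the 2.39:1 crop keeps the full width 3516 and trims height to 3516 × 1/2.39 = 1471.13 px.
Top offset = (2212 − 1471.13)/2 = 370.44 px; left offset = 0.
Lower-right is two-thirds across and two-thirds down within the crop:
x = 0.00 + 2 × 3516.00/3 ≈ 2344; y = 370.44 + 2 × 1471.13/3 ≈ 1351.

(2344, 1351)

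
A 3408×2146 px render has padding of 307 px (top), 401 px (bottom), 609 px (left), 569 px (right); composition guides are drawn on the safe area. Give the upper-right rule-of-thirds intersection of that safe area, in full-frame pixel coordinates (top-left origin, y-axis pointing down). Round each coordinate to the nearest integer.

Content width = 3408 − 609 − 569 = 2230 px; content height = 2146 − 307 − 401 = 1438 px.
Upper-right is two-thirds across and one-third down within the safe area.
x = 609 + 2 × 2230/3 = 609 + 1486.67 ≈ 2096
y = 307 + 1 × 1438/3 = 307 + 479.33 ≈ 786

(2096, 786)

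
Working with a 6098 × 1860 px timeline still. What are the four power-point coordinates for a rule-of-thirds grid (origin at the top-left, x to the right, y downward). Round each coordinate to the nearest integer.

(2033, 620), (4065, 620), (2033, 1240), (4065, 1240)

One third of 6098 is 2032.67; one third of 1860 is 620.
Vertical third lines at x = 2033 and x = 4065; horizontal third lines at y = 620 and y = 1240.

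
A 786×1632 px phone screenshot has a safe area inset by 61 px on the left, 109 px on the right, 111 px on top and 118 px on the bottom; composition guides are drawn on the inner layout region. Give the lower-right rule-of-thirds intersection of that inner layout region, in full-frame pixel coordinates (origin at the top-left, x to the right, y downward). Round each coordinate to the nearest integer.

Content width = 786 − 61 − 109 = 616 px; content height = 1632 − 111 − 118 = 1403 px.
Lower-right is two-thirds across and two-thirds down within the inner layout region.
x = 61 + 2 × 616/3 = 61 + 410.67 ≈ 472
y = 111 + 2 × 1403/3 = 111 + 935.33 ≈ 1046

(472, 1046)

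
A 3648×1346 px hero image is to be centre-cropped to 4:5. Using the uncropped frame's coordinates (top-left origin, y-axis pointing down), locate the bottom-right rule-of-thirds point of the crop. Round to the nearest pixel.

x = 2003 px, y = 897 px

3648/1346 > 4/5, so the 4:5 crop keeps the full height 1346 and trims width to 1346 × 4/5 = 1076.80 px.
Left offset = (3648 − 1076.80)/2 = 1285.60 px; top offset = 0.
Bottom-right is two-thirds across and two-thirds down within the crop:
x = 1285.60 + 2 × 1076.80/3 ≈ 2003; y = 0.00 + 2 × 1346.00/3 ≈ 897.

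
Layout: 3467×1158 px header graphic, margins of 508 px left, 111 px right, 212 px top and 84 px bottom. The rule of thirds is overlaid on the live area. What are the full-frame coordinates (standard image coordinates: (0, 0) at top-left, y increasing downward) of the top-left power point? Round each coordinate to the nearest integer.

Content width = 3467 − 508 − 111 = 2848 px; content height = 1158 − 212 − 84 = 862 px.
Top-left is one-third across and one-third down within the live area.
x = 508 + 1 × 2848/3 = 508 + 949.33 ≈ 1457
y = 212 + 1 × 862/3 = 212 + 287.33 ≈ 499

(1457, 499)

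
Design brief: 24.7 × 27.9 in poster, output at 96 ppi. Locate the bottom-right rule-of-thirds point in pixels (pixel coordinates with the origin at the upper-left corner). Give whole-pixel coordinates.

x = 1581 px, y = 1786 px

In pixels the canvas is 24.7 × 96 = 2371.2 wide and 27.9 × 96 = 2678.4 tall.
The bottom-right point is two-thirds across and two-thirds down:
x = 2 × 2371.2/3 ≈ 1581; y = 2 × 2678.4/3 ≈ 1786.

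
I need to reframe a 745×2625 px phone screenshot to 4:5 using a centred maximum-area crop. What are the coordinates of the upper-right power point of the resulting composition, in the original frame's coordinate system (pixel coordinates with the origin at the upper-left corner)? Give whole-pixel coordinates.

x = 497 px, y = 1157 px

745/2625 < 4/5, so the 4:5 crop keeps the full width 745 and trims height to 745 × 5/4 = 931.25 px.
Top offset = (2625 − 931.25)/2 = 846.88 px; left offset = 0.
Upper-right is two-thirds across and one-third down within the crop:
x = 0.00 + 2 × 745.00/3 ≈ 497; y = 846.88 + 1 × 931.25/3 ≈ 1157.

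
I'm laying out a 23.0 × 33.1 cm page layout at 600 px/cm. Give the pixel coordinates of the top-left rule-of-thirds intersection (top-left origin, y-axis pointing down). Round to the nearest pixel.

(4600, 6620)

In pixels the canvas is 23.0 × 600 = 13800 wide and 33.1 × 600 = 19860 tall.
The top-left point is one-third across and one-third down:
x = 1 × 13800/3 ≈ 4600; y = 1 × 19860/3 ≈ 6620.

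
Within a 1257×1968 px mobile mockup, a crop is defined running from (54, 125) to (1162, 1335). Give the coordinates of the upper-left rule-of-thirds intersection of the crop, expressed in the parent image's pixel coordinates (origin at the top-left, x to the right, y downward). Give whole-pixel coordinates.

Crop width = 1162 − 54 = 1108 px; one third is 369.33 px.
Crop height = 1335 − 125 = 1210 px; one third is 403.33 px.
The upper-left point is one-third across and one-third down within the crop:
x = 54 + 1 × 369.33 ≈ 423; y = 125 + 1 × 403.33 ≈ 528.

x = 423 px, y = 528 px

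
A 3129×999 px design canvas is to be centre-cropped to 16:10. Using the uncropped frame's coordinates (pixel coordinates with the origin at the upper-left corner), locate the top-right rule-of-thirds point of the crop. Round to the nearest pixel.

x = 1831 px, y = 333 px

3129/999 > 16/10, so the 16:10 crop keeps the full height 999 and trims width to 999 × 16/10 = 1598.40 px.
Left offset = (3129 − 1598.40)/2 = 765.30 px; top offset = 0.
Top-right is two-thirds across and one-third down within the crop:
x = 765.30 + 2 × 1598.40/3 ≈ 1831; y = 0.00 + 1 × 999.00/3 ≈ 333.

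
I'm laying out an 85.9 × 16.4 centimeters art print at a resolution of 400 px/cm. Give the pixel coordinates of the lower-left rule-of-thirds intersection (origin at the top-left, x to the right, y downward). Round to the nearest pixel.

In pixels the canvas is 85.9 × 400 = 34360 wide and 16.4 × 400 = 6560 tall.
The lower-left point is one-third across and two-thirds down:
x = 1 × 34360/3 ≈ 11453; y = 2 × 6560/3 ≈ 4373.

x = 11453 px, y = 4373 px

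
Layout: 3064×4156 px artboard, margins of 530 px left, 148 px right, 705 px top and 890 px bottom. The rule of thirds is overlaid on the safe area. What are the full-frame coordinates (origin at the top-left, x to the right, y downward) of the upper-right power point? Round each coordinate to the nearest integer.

(2121, 1559)

Content width = 3064 − 530 − 148 = 2386 px; content height = 4156 − 705 − 890 = 2561 px.
Upper-right is two-thirds across and one-third down within the safe area.
x = 530 + 2 × 2386/3 = 530 + 1590.67 ≈ 2121
y = 705 + 1 × 2561/3 = 705 + 853.67 ≈ 1559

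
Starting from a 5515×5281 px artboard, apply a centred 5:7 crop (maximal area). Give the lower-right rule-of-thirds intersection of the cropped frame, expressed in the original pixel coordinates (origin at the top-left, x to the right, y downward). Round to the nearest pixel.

(3386, 3521)

5515/5281 > 5/7, so the 5:7 crop keeps the full height 5281 and trims width to 5281 × 5/7 = 3772.14 px.
Left offset = (5515 − 3772.14)/2 = 871.43 px; top offset = 0.
Lower-right is two-thirds across and two-thirds down within the crop:
x = 871.43 + 2 × 3772.14/3 ≈ 3386; y = 0.00 + 2 × 5281.00/3 ≈ 3521.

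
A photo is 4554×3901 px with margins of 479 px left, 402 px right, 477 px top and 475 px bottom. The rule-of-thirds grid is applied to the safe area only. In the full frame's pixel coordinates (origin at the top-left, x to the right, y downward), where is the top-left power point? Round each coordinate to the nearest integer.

Content width = 4554 − 479 − 402 = 3673 px; content height = 3901 − 477 − 475 = 2949 px.
Top-left is one-third across and one-third down within the safe area.
x = 479 + 1 × 3673/3 = 479 + 1224.33 ≈ 1703
y = 477 + 1 × 2949/3 = 477 + 983.00 ≈ 1460

x = 1703 px, y = 1460 px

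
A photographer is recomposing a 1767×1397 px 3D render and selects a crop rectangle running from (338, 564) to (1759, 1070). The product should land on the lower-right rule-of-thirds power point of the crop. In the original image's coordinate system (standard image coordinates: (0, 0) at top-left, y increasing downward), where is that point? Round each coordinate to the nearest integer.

Crop width = 1759 − 338 = 1421 px; one third is 473.67 px.
Crop height = 1070 − 564 = 506 px; one third is 168.67 px.
The lower-right point is two-thirds across and two-thirds down within the crop:
x = 338 + 2 × 473.67 ≈ 1285; y = 564 + 2 × 168.67 ≈ 901.

(1285, 901)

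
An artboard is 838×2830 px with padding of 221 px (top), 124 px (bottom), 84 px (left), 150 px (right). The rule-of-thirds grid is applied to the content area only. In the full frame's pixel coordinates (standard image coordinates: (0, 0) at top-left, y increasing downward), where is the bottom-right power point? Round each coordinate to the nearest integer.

Content width = 838 − 84 − 150 = 604 px; content height = 2830 − 221 − 124 = 2485 px.
Bottom-right is two-thirds across and two-thirds down within the content area.
x = 84 + 2 × 604/3 = 84 + 402.67 ≈ 487
y = 221 + 2 × 2485/3 = 221 + 1656.67 ≈ 1878

(487, 1878)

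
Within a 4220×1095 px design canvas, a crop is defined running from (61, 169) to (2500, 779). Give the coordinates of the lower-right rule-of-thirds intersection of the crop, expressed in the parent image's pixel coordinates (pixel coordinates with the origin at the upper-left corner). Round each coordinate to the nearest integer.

x = 1687 px, y = 576 px

Crop width = 2500 − 61 = 2439 px; one third is 813.00 px.
Crop height = 779 − 169 = 610 px; one third is 203.33 px.
The lower-right point is two-thirds across and two-thirds down within the crop:
x = 61 + 2 × 813.00 ≈ 1687; y = 169 + 2 × 203.33 ≈ 576.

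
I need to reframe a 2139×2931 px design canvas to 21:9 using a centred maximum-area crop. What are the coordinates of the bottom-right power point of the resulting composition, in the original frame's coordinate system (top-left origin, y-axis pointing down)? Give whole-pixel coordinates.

(1426, 1618)

2139/2931 < 21/9, so the 21:9 crop keeps the full width 2139 and trims height to 2139 × 9/21 = 916.71 px.
Top offset = (2931 − 916.71)/2 = 1007.14 px; left offset = 0.
Bottom-right is two-thirds across and two-thirds down within the crop:
x = 0.00 + 2 × 2139.00/3 ≈ 1426; y = 1007.14 + 2 × 916.71/3 ≈ 1618.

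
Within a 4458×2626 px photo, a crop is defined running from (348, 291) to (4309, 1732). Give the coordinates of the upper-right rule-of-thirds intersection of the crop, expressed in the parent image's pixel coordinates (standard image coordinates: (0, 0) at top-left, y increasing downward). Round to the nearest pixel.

x = 2989 px, y = 771 px

Crop width = 4309 − 348 = 3961 px; one third is 1320.33 px.
Crop height = 1732 − 291 = 1441 px; one third is 480.33 px.
The upper-right point is two-thirds across and one-third down within the crop:
x = 348 + 2 × 1320.33 ≈ 2989; y = 291 + 1 × 480.33 ≈ 771.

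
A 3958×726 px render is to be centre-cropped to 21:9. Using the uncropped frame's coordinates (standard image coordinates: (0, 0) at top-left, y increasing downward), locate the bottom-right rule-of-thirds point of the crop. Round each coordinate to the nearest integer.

x = 2261 px, y = 484 px

3958/726 > 21/9, so the 21:9 crop keeps the full height 726 and trims width to 726 × 21/9 = 1694.00 px.
Left offset = (3958 − 1694.00)/2 = 1132.00 px; top offset = 0.
Bottom-right is two-thirds across and two-thirds down within the crop:
x = 1132.00 + 2 × 1694.00/3 ≈ 2261; y = 0.00 + 2 × 726.00/3 ≈ 484.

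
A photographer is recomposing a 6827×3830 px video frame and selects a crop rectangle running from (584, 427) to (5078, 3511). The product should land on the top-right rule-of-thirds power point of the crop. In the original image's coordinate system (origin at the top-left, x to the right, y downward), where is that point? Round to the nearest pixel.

x = 3580 px, y = 1455 px

Crop width = 5078 − 584 = 4494 px; one third is 1498.00 px.
Crop height = 3511 − 427 = 3084 px; one third is 1028.00 px.
The top-right point is two-thirds across and one-third down within the crop:
x = 584 + 2 × 1498.00 ≈ 3580; y = 427 + 1 × 1028.00 ≈ 1455.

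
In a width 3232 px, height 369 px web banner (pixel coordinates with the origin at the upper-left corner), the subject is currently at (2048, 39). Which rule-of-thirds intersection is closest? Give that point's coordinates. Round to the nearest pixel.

(2155, 123)

Third lines: x ∈ {1077, 2155}, y ∈ {123, 246}.
2048 is closer to x = 2155; 39 is closer to y = 123.
So the nearest intersection is the upper-right power point.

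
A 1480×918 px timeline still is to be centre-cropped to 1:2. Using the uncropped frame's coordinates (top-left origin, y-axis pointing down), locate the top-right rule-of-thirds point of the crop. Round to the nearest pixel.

x = 817 px, y = 306 px

1480/918 > 1/2, so the 1:2 crop keeps the full height 918 and trims width to 918 × 1/2 = 459.00 px.
Left offset = (1480 − 459.00)/2 = 510.50 px; top offset = 0.
Top-right is two-thirds across and one-third down within the crop:
x = 510.50 + 2 × 459.00/3 ≈ 817; y = 0.00 + 1 × 918.00/3 ≈ 306.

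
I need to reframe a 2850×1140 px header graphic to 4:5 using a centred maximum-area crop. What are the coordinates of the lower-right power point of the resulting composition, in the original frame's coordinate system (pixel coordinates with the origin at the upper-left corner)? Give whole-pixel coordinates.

2850/1140 > 4/5, so the 4:5 crop keeps the full height 1140 and trims width to 1140 × 4/5 = 912.00 px.
Left offset = (2850 − 912.00)/2 = 969.00 px; top offset = 0.
Lower-right is two-thirds across and two-thirds down within the crop:
x = 969.00 + 2 × 912.00/3 ≈ 1577; y = 0.00 + 2 × 1140.00/3 ≈ 760.

(1577, 760)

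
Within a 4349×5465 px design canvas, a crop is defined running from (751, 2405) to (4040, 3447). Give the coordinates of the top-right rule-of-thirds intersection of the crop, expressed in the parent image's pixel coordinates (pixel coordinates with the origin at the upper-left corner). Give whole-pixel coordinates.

Crop width = 4040 − 751 = 3289 px; one third is 1096.33 px.
Crop height = 3447 − 2405 = 1042 px; one third is 347.33 px.
The top-right point is two-thirds across and one-third down within the crop:
x = 751 + 2 × 1096.33 ≈ 2944; y = 2405 + 1 × 347.33 ≈ 2752.

x = 2944 px, y = 2752 px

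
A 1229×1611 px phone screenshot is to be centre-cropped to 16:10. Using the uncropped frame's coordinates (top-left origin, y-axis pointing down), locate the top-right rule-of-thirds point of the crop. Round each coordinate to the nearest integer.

1229/1611 < 16/10, so the 16:10 crop keeps the full width 1229 and trims height to 1229 × 10/16 = 768.12 px.
Top offset = (1611 − 768.12)/2 = 421.44 px; left offset = 0.
Top-right is two-thirds across and one-third down within the crop:
x = 0.00 + 2 × 1229.00/3 ≈ 819; y = 421.44 + 1 × 768.12/3 ≈ 677.

(819, 677)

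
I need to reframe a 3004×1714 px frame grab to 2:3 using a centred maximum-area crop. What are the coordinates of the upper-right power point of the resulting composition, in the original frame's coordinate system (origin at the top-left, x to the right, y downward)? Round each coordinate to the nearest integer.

x = 1692 px, y = 571 px

3004/1714 > 2/3, so the 2:3 crop keeps the full height 1714 and trims width to 1714 × 2/3 = 1142.67 px.
Left offset = (3004 − 1142.67)/2 = 930.67 px; top offset = 0.
Upper-right is two-thirds across and one-third down within the crop:
x = 930.67 + 2 × 1142.67/3 ≈ 1692; y = 0.00 + 1 × 1714.00/3 ≈ 571.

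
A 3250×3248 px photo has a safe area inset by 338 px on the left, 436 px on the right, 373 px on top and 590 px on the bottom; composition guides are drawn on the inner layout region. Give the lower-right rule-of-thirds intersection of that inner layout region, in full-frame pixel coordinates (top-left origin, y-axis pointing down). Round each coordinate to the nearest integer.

x = 1989 px, y = 1896 px

Content width = 3250 − 338 − 436 = 2476 px; content height = 3248 − 373 − 590 = 2285 px.
Lower-right is two-thirds across and two-thirds down within the inner layout region.
x = 338 + 2 × 2476/3 = 338 + 1650.67 ≈ 1989
y = 373 + 2 × 2285/3 = 373 + 1523.33 ≈ 1896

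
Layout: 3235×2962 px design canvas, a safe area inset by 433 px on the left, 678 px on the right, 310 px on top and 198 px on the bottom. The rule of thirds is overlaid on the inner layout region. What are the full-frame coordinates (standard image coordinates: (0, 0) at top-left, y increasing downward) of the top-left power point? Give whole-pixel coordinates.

Content width = 3235 − 433 − 678 = 2124 px; content height = 2962 − 310 − 198 = 2454 px.
Top-left is one-third across and one-third down within the inner layout region.
x = 433 + 1 × 2124/3 = 433 + 708.00 ≈ 1141
y = 310 + 1 × 2454/3 = 310 + 818.00 ≈ 1128

x = 1141 px, y = 1128 px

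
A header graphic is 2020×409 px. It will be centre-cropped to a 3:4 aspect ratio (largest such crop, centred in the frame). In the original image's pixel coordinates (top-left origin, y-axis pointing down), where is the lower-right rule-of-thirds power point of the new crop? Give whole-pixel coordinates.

2020/409 > 3/4, so the 3:4 crop keeps the full height 409 and trims width to 409 × 3/4 = 306.75 px.
Left offset = (2020 − 306.75)/2 = 856.62 px; top offset = 0.
Lower-right is two-thirds across and two-thirds down within the crop:
x = 856.62 + 2 × 306.75/3 ≈ 1061; y = 0.00 + 2 × 409.00/3 ≈ 273.

x = 1061 px, y = 273 px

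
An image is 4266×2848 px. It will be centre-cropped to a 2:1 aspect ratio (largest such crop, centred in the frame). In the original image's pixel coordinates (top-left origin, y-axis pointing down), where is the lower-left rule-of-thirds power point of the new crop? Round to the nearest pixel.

4266/2848 < 2/1, so the 2:1 crop keeps the full width 4266 and trims height to 4266 × 1/2 = 2133.00 px.
Top offset = (2848 − 2133.00)/2 = 357.50 px; left offset = 0.
Lower-left is one-third across and two-thirds down within the crop:
x = 0.00 + 1 × 4266.00/3 ≈ 1422; y = 357.50 + 2 × 2133.00/3 ≈ 1780.

x = 1422 px, y = 1780 px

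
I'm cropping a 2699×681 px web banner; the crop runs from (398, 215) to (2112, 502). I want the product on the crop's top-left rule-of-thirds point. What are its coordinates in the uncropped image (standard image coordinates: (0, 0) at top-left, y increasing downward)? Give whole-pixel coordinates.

Crop width = 2112 − 398 = 1714 px; one third is 571.33 px.
Crop height = 502 − 215 = 287 px; one third is 95.67 px.
The top-left point is one-third across and one-third down within the crop:
x = 398 + 1 × 571.33 ≈ 969; y = 215 + 1 × 95.67 ≈ 311.

(969, 311)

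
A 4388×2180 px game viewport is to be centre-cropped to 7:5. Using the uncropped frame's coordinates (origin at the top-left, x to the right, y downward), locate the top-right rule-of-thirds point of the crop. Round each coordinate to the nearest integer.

(2703, 727)

4388/2180 > 7/5, so the 7:5 crop keeps the full height 2180 and trims width to 2180 × 7/5 = 3052.00 px.
Left offset = (4388 − 3052.00)/2 = 668.00 px; top offset = 0.
Top-right is two-thirds across and one-third down within the crop:
x = 668.00 + 2 × 3052.00/3 ≈ 2703; y = 0.00 + 1 × 2180.00/3 ≈ 727.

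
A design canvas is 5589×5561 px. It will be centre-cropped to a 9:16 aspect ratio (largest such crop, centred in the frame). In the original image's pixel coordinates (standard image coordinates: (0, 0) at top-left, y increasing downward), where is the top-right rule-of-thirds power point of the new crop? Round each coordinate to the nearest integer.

(3316, 1854)

5589/5561 > 9/16, so the 9:16 crop keeps the full height 5561 and trims width to 5561 × 9/16 = 3128.06 px.
Left offset = (5589 − 3128.06)/2 = 1230.47 px; top offset = 0.
Top-right is two-thirds across and one-third down within the crop:
x = 1230.47 + 2 × 3128.06/3 ≈ 3316; y = 0.00 + 1 × 5561.00/3 ≈ 1854.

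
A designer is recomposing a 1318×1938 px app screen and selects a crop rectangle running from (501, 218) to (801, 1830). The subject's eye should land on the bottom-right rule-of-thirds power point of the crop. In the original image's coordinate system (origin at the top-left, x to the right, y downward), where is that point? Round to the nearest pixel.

x = 701 px, y = 1293 px

Crop width = 801 − 501 = 300 px; one third is 100.00 px.
Crop height = 1830 − 218 = 1612 px; one third is 537.33 px.
The bottom-right point is two-thirds across and two-thirds down within the crop:
x = 501 + 2 × 100.00 ≈ 701; y = 218 + 2 × 537.33 ≈ 1293.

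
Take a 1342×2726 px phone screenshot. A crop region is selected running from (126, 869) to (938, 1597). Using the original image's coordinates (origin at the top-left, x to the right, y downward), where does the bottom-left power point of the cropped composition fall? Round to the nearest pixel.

Crop width = 938 − 126 = 812 px; one third is 270.67 px.
Crop height = 1597 − 869 = 728 px; one third is 242.67 px.
The bottom-left point is one-third across and two-thirds down within the crop:
x = 126 + 1 × 270.67 ≈ 397; y = 869 + 2 × 242.67 ≈ 1354.

x = 397 px, y = 1354 px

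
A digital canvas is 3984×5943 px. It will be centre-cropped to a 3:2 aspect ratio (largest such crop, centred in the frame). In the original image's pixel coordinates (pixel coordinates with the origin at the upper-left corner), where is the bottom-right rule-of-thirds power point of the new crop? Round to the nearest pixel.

3984/5943 < 3/2, so the 3:2 crop keeps the full width 3984 and trims height to 3984 × 2/3 = 2656.00 px.
Top offset = (5943 − 2656.00)/2 = 1643.50 px; left offset = 0.
Bottom-right is two-thirds across and two-thirds down within the crop:
x = 0.00 + 2 × 3984.00/3 ≈ 2656; y = 1643.50 + 2 × 2656.00/3 ≈ 3414.

(2656, 3414)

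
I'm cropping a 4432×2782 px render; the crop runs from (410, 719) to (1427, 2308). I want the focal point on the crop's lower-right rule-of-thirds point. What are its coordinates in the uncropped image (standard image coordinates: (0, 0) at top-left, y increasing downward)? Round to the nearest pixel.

(1088, 1778)

Crop width = 1427 − 410 = 1017 px; one third is 339.00 px.
Crop height = 2308 − 719 = 1589 px; one third is 529.67 px.
The lower-right point is two-thirds across and two-thirds down within the crop:
x = 410 + 2 × 339.00 ≈ 1088; y = 719 + 2 × 529.67 ≈ 1778.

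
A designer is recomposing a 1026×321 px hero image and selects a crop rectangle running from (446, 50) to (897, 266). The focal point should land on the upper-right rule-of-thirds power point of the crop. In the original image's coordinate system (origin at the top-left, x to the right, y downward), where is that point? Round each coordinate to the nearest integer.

Crop width = 897 − 446 = 451 px; one third is 150.33 px.
Crop height = 266 − 50 = 216 px; one third is 72.00 px.
The upper-right point is two-thirds across and one-third down within the crop:
x = 446 + 2 × 150.33 ≈ 747; y = 50 + 1 × 72.00 ≈ 122.

(747, 122)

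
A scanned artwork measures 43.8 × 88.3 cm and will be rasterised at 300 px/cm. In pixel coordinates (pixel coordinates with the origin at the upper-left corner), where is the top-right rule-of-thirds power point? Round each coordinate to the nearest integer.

(8760, 8830)

In pixels the canvas is 43.8 × 300 = 13140 wide and 88.3 × 300 = 26490 tall.
The top-right point is two-thirds across and one-third down:
x = 2 × 13140/3 ≈ 8760; y = 1 × 26490/3 ≈ 8830.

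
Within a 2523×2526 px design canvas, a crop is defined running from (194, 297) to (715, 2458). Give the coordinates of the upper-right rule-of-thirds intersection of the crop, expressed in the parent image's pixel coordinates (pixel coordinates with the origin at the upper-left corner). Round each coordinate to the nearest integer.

Crop width = 715 − 194 = 521 px; one third is 173.67 px.
Crop height = 2458 − 297 = 2161 px; one third is 720.33 px.
The upper-right point is two-thirds across and one-third down within the crop:
x = 194 + 2 × 173.67 ≈ 541; y = 297 + 1 × 720.33 ≈ 1017.

x = 541 px, y = 1017 px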